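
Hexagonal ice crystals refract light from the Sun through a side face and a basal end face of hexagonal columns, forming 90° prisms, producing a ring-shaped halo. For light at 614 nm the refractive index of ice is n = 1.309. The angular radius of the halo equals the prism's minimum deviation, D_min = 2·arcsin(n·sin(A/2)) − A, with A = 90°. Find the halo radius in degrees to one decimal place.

n·sin(A/2) = 1.309 × sin 45° = 1.309 × 0.7071 = 0.9256.
D_min = 2·arcsin(0.9256) − 90° = 2 × 67.759° − 90° = 45.519°.

45.5°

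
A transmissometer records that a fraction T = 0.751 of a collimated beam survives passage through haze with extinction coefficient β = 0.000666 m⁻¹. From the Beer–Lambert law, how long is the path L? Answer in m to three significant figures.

Beer–Lambert: T = exp(−βL) ⇒ L = −ln(T)/β = −ln(0.751)/0.000666 = 0.2863/0.000666 = 430 m.

430 m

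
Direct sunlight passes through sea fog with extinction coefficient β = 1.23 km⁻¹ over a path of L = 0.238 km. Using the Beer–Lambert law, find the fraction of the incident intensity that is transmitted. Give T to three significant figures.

0.746

τ = β·L = 1.23 × 0.238 = 0.2927.
T = exp(−0.2927) = 0.7462.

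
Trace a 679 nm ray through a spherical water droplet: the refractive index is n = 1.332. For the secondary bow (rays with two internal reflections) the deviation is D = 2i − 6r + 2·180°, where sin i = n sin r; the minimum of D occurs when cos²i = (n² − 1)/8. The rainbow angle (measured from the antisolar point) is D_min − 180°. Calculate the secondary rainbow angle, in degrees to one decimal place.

cos²i = (1.77422 − 1)/8 = 0.09678; i = arccos(0.31109) = 71.875°.
sin r = sin 71.875°/1.332 = 0.71350; r = 45.520°.
D_min = 2·71.875° − 6·45.520° + 360° = 230.628°.
Rainbow angle = D_min − 180° = 50.628°.

50.6°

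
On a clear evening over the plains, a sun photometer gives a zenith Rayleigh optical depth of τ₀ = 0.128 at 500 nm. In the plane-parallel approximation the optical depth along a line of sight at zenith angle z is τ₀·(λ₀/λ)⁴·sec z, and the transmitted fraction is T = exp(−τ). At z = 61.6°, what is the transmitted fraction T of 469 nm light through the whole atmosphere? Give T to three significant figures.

0.706

sec 61.6° = 2.1025.
τ = 0.128 × (500/469)⁴ × 2.1025 = 0.128 × 1.2918 × 2.1025 = 0.3476.
T = exp(−0.3476) = 0.7064.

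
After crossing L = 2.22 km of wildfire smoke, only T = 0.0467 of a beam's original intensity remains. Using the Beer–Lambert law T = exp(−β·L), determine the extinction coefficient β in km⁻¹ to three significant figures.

Beer–Lambert: T = exp(−βL) ⇒ β = −ln(T)/L = −ln(0.0467)/2.22 = 3.0640/2.22 = 1.38 km⁻¹.

1.38 km⁻¹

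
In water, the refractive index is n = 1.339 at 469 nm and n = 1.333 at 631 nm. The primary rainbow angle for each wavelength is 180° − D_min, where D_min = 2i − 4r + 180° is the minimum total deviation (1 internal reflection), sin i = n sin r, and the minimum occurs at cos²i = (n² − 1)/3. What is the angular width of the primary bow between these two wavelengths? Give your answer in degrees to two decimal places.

0.86°

At 469 nm (n = 1.339): cos²i = 0.26431 → i = 59.062°, r = 39.834°, D_min = 138.786°, rainbow angle = 41.214°.
At 631 nm (n = 1.333): cos²i = 0.25896 → i = 59.410°, r = 40.225°, D_min = 137.922°, rainbow angle = 42.078°.
Angular width = |41.214° − 42.078°| = 0.865°.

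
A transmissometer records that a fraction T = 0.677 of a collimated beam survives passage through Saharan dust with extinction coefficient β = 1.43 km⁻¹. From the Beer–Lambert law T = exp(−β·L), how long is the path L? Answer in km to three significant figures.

0.273 km

Beer–Lambert: T = exp(−βL) ⇒ L = −ln(T)/β = −ln(0.677)/1.43 = 0.3901/1.43 = 0.2728 km.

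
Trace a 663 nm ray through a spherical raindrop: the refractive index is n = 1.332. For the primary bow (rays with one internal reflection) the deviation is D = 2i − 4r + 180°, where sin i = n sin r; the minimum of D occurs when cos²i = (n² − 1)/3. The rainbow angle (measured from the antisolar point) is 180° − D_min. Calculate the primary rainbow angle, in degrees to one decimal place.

42.2°

cos²i = (1.77422 − 1)/3 = 0.25807; i = arccos(0.50801) = 59.469°.
sin r = sin 59.469°/1.332 = 0.64666; r = 40.290°.
D_min = 2·59.469° − 4·40.290° + 180° = 137.776°.
Rainbow angle = 180° − D_min = 42.224°.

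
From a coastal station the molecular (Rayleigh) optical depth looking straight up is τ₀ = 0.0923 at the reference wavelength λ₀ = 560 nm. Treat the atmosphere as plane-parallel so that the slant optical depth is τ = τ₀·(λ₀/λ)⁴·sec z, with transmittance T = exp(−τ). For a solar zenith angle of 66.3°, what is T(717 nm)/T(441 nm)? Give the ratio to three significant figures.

Airmass: sec 66.3° = 2.4879.
τ(717 nm) = 0.0923 × (560/717)⁴ × 2.4879 = 0.0923 × 0.3721 × 2.4879 = 0.0854.
τ(441 nm) = 0.0923 × (560/441)⁴ × 2.4879 = 0.0923 × 2.6001 × 2.4879 = 0.5971.
T(717)/T(441) = exp(τ_B − τ_A) = exp(0.5116) = 1.6680.

1.67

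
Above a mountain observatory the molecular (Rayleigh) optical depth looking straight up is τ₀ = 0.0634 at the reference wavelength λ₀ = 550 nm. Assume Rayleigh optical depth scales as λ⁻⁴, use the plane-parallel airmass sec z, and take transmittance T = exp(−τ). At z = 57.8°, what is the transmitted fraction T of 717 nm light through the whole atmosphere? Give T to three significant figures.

sec 57.8° = 1.8766.
τ = 0.0634 × (550/717)⁴ × 1.8766 = 0.0634 × 0.3462 × 1.8766 = 0.0412.
T = exp(−0.0412) = 0.9596.

0.960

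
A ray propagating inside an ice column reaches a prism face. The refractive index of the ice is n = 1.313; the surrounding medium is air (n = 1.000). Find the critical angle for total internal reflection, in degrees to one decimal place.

49.6°

sin θ_c = n_air / n = 1.000 / 1.313 = 0.7616.
θ_c = arcsin(0.7616) = 49.61°.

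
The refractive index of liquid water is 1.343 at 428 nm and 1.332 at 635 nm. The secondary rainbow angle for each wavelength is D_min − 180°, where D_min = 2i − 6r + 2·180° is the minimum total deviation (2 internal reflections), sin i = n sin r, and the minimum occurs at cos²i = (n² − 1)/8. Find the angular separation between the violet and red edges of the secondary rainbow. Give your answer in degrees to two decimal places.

2.85°

At 428 nm (n = 1.343): cos²i = 0.10046 → i = 71.522°, r = 44.928°, D_min = 233.478°, rainbow angle = 53.478°.
At 635 nm (n = 1.332): cos²i = 0.09678 → i = 71.875°, r = 45.520°, D_min = 230.628°, rainbow angle = 50.628°.
Angular width = |53.478° − 50.628°| = 2.849°.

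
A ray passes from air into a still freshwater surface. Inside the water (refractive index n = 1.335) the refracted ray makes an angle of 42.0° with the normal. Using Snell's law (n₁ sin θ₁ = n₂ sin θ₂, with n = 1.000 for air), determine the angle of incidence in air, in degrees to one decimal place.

63.3°

Snell: sin θ_i = n · sin θ_r = 1.335 × sin 42.0° = 1.335 × 0.6691 = 0.8933.
θ_i = arcsin(0.8933) = 63.29°.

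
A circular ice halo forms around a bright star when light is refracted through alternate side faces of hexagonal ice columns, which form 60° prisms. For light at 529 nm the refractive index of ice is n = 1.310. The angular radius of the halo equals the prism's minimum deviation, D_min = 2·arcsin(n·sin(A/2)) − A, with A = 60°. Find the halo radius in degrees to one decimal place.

n·sin(A/2) = 1.310 × sin 30° = 1.310 × 0.5000 = 0.6550.
D_min = 2·arcsin(0.6550) − 60° = 2 × 40.920° − 60° = 21.839°.

21.8°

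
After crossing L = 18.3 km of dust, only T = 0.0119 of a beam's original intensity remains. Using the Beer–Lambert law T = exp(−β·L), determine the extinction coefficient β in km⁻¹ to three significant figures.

0.242 km⁻¹

Beer–Lambert: T = exp(−βL) ⇒ β = −ln(T)/L = −ln(0.0119)/18.3 = 4.4312/18.3 = 0.2421 km⁻¹.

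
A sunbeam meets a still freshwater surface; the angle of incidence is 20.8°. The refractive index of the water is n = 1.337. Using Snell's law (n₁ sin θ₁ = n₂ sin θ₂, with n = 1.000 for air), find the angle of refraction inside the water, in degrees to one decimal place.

15.4°

Snell: sin θ_r = sin θ_i / n = sin 20.8° / 1.337 = 0.3551 / 1.337 = 0.2656.
θ_r = arcsin(0.2656) = 15.40°.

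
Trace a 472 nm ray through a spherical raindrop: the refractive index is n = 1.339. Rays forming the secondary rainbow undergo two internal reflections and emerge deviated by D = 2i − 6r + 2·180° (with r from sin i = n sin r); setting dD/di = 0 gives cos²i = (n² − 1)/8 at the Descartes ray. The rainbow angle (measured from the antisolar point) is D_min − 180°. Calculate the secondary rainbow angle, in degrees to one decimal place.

52.5°

cos²i = (1.79292 − 1)/8 = 0.09912; i = arccos(0.31483) = 71.650°.
sin r = sin 71.650°/1.339 = 0.70885; r = 45.141°.
D_min = 2·71.650° − 6·45.141° + 360° = 232.451°.
Rainbow angle = D_min − 180° = 52.451°.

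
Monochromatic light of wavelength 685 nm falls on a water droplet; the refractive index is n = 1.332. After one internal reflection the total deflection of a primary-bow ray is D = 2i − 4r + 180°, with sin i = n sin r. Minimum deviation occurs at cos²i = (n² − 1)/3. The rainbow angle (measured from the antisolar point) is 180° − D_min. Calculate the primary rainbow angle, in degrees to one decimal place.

cos²i = (1.77422 − 1)/3 = 0.25807; i = arccos(0.50801) = 59.469°.
sin r = sin 59.469°/1.332 = 0.64666; r = 40.290°.
D_min = 2·59.469° − 4·40.290° + 180° = 137.776°.
Rainbow angle = 180° − D_min = 42.224°.

42.2°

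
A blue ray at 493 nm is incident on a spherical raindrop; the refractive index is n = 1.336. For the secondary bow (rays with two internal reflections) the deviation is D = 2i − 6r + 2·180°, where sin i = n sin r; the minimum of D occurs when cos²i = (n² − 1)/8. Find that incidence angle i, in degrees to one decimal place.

cos²i = (1.336² − 1)/8 = (1.78490 − 1)/8 = 0.09811.
cos i = 0.31323, so i = 71.746°.

71.7°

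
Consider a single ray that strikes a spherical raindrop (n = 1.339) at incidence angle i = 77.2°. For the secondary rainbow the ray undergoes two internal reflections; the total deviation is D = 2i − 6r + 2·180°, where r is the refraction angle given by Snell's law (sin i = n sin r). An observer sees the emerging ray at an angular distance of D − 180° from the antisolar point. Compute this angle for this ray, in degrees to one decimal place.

54.0°

sin r = sin 77.2° / 1.339 = 0.9751/1.339 = 0.7283; r = 46.74°.
D = 2·77.2° − 6·46.74° + 2·180° = 154.40° − 280.45° + 360° = 233.95°.
Angle from antisolar point = D − 180° = 53.95°.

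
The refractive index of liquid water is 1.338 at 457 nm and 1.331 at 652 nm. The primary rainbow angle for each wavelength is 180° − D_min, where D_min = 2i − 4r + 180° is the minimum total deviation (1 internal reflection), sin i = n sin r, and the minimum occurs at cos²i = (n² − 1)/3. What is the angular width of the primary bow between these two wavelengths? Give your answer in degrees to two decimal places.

At 457 nm (n = 1.338): cos²i = 0.26341 → i = 59.120°, r = 39.899°, D_min = 138.643°, rainbow angle = 41.357°.
At 652 nm (n = 1.331): cos²i = 0.25719 → i = 59.527°, r = 40.356°, D_min = 137.630°, rainbow angle = 42.370°.
Angular width = |41.357° − 42.370°| = 1.013°.

1.01°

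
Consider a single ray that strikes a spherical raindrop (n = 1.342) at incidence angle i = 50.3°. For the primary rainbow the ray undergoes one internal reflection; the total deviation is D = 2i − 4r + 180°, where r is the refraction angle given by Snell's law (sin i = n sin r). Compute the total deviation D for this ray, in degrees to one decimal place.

sin r = sin 50.3° / 1.342 = 0.7694/1.342 = 0.5733; r = 34.98°.
D = 2·50.3° − 4·34.98° + 180° = 100.60° − 139.93° + 180° = 140.67°.

140.7°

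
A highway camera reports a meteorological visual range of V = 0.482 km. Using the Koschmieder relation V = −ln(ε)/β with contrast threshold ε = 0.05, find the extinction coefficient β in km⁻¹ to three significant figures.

β = −ln(0.05) / V = 2.996 / 0.482 = 6.2152 km⁻¹.

6.22 km⁻¹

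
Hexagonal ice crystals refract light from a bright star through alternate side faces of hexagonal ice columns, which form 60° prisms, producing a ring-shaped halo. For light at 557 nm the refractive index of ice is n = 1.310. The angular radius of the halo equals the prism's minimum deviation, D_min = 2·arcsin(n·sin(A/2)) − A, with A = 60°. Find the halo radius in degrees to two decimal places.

n·sin(A/2) = 1.310 × sin 30° = 1.310 × 0.5000 = 0.6550.
D_min = 2·arcsin(0.6550) − 60° = 2 × 40.920° − 60° = 21.839°.

21.84°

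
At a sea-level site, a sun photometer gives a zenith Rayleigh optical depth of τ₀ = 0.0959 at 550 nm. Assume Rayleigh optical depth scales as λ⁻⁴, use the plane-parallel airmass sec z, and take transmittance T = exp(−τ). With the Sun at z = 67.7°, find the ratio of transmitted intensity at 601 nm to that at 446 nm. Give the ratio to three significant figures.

1.50

Airmass: sec 67.7° = 2.6354.
τ(601 nm) = 0.0959 × (550/601)⁴ × 2.6354 = 0.0959 × 0.7014 × 2.6354 = 0.1773.
τ(446 nm) = 0.0959 × (550/446)⁴ × 2.6354 = 0.0959 × 2.3127 × 2.6354 = 0.5845.
T(601)/T(446) = exp(τ_B − τ_A) = exp(0.4072) = 1.5026.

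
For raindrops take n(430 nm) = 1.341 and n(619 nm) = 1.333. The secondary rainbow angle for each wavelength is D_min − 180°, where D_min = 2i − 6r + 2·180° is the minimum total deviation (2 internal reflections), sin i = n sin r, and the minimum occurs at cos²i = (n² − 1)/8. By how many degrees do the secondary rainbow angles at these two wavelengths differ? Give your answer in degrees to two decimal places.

At 430 nm (n = 1.341): cos²i = 0.09979 → i = 71.586°, r = 45.034°, D_min = 232.966°, rainbow angle = 52.966°.
At 619 nm (n = 1.333): cos²i = 0.09711 → i = 71.843°, r = 45.466°, D_min = 230.891°, rainbow angle = 50.891°.
Angular width = |52.966° − 50.891°| = 2.075°.

2.08°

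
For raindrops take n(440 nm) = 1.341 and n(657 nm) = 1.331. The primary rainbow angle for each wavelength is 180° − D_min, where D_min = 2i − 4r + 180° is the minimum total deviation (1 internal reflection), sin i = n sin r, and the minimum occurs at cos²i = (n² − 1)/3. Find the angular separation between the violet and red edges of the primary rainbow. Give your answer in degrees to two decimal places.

1.44°

At 440 nm (n = 1.341): cos²i = 0.26609 → i = 58.946°, r = 39.705°, D_min = 139.071°, rainbow angle = 40.929°.
At 657 nm (n = 1.331): cos²i = 0.25719 → i = 59.527°, r = 40.356°, D_min = 137.630°, rainbow angle = 42.370°.
Angular width = |40.929° − 42.370°| = 1.441°.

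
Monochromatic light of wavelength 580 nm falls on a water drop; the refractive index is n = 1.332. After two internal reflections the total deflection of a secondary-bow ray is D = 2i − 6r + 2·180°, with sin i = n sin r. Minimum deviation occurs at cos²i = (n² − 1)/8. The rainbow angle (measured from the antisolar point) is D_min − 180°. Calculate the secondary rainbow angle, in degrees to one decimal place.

50.6°

cos²i = (1.77422 − 1)/8 = 0.09678; i = arccos(0.31109) = 71.875°.
sin r = sin 71.875°/1.332 = 0.71350; r = 45.520°.
D_min = 2·71.875° − 6·45.520° + 360° = 230.628°.
Rainbow angle = D_min − 180° = 50.628°.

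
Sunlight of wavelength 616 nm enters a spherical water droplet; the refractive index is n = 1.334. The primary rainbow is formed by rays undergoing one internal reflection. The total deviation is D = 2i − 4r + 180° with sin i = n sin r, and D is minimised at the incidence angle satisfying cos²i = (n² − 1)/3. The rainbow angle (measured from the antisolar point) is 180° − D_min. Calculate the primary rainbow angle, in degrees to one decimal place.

41.9°

cos²i = (1.77956 − 1)/3 = 0.25985; i = arccos(0.50976) = 59.352°.
sin r = sin 59.352°/1.334 = 0.64492; r = 40.159°.
D_min = 2·59.352° − 4·40.159° + 180° = 138.067°.
Rainbow angle = 180° − D_min = 41.933°.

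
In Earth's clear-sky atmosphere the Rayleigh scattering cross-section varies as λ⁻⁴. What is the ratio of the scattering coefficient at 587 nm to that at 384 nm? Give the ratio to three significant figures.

Rayleigh scattering ∝ λ⁻⁴, so the ratio of coefficients is the inverse fourth power of the wavelength ratio.
σ(587)/σ(384) = (384/587)⁴ = (0.6542)⁴ = 0.1831.

0.183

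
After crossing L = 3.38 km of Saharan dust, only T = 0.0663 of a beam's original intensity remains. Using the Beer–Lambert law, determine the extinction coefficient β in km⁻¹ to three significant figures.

Beer–Lambert: T = exp(−βL) ⇒ β = −ln(T)/L = −ln(0.0663)/3.38 = 2.7136/3.38 = 0.8028 km⁻¹.

0.803 km⁻¹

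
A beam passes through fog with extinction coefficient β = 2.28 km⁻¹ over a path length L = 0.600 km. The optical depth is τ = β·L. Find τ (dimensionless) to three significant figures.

τ = β·L = 2.28 × 0.600 = 1.3680.

1.37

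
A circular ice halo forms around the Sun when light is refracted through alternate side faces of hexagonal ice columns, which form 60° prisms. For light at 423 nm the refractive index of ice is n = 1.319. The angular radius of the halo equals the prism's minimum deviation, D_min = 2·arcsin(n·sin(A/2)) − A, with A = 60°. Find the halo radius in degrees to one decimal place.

n·sin(A/2) = 1.319 × sin 30° = 1.319 × 0.5000 = 0.6595.
D_min = 2·arcsin(0.6595) − 60° = 2 × 41.262° − 60° = 22.524°.

22.5°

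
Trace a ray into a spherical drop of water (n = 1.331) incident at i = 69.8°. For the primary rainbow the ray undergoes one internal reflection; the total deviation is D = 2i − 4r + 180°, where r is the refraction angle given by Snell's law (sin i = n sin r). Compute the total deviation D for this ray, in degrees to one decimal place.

140.2°

sin r = sin 69.8° / 1.331 = 0.9385/1.331 = 0.7051; r = 44.84°.
D = 2·69.8° − 4·44.84° + 180° = 139.60° − 179.35° + 180° = 140.25°.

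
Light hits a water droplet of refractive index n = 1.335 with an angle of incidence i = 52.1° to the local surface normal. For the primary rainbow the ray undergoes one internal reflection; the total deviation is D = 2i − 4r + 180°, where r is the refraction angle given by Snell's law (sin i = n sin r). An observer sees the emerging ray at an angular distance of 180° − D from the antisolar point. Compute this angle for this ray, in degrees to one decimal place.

40.7°

sin r = sin 52.1° / 1.335 = 0.7891/1.335 = 0.5911; r = 36.23°.
D = 2·52.1° − 4·36.23° + 180° = 104.20° − 144.93° + 180° = 139.27°.
Angle from antisolar point = 180° − D = 40.73°.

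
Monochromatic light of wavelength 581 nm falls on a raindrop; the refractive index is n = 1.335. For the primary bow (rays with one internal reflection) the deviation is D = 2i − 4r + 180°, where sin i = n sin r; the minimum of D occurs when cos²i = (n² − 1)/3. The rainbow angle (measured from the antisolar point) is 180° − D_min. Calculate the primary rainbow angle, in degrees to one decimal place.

41.8°

cos²i = (1.78222 − 1)/3 = 0.26074; i = arccos(0.51063) = 59.294°.
sin r = sin 59.294°/1.335 = 0.64405; r = 40.094°.
D_min = 2·59.294° − 4·40.094° + 180° = 138.212°.
Rainbow angle = 180° − D_min = 41.788°.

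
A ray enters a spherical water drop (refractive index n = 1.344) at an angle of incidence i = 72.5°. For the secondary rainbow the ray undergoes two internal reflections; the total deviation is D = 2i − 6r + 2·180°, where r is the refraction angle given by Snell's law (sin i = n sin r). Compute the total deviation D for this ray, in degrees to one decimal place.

sin r = sin 72.5° / 1.344 = 0.9537/1.344 = 0.7096; r = 45.20°.
D = 2·72.5° − 6·45.20° + 2·180° = 145.00° − 271.22° + 360° = 233.78°.

233.8°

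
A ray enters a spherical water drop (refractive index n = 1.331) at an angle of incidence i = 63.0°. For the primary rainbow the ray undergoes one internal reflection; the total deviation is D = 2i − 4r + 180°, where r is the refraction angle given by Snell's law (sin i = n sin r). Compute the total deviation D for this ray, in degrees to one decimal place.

137.9°

sin r = sin 63.0° / 1.331 = 0.8910/1.331 = 0.6694; r = 42.02°.
D = 2·63.0° − 4·42.02° + 180° = 126.00° − 168.09° + 180° = 137.91°.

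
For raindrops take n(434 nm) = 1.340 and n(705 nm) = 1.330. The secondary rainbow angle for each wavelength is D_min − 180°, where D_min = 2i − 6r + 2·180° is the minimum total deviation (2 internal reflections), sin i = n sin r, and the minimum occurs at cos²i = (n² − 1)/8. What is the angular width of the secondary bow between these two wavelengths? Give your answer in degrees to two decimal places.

At 434 nm (n = 1.340): cos²i = 0.09945 → i = 71.618°, r = 45.088°, D_min = 232.709°, rainbow angle = 52.709°.
At 705 nm (n = 1.330): cos²i = 0.09611 → i = 71.940°, r = 45.630°, D_min = 230.101°, rainbow angle = 50.101°.
Angular width = |52.709° − 50.101°| = 2.608°.

2.61°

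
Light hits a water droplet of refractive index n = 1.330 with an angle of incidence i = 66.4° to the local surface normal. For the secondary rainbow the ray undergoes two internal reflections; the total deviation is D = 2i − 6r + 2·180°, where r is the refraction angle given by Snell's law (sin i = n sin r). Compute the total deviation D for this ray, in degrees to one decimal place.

sin r = sin 66.4° / 1.330 = 0.9164/1.330 = 0.6890; r = 43.55°.
D = 2·66.4° − 6·43.55° + 2·180° = 132.80° − 261.30° + 360° = 231.50°.

231.5°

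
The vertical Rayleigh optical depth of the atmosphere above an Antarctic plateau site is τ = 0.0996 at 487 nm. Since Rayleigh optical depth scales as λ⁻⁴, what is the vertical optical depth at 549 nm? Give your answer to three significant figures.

0.0617

τ(549 nm) = τ(487 nm) × (487/549)⁴ = 0.0996 × (0.8871)⁴ = 0.0996 × 0.6192 = 0.0617.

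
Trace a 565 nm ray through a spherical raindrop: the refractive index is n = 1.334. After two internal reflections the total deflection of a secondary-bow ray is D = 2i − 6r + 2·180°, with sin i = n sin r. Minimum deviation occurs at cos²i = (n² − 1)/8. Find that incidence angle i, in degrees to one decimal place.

cos²i = (1.334² − 1)/8 = (1.77956 − 1)/8 = 0.09744.
cos i = 0.31216, so i = 71.810°.

71.8°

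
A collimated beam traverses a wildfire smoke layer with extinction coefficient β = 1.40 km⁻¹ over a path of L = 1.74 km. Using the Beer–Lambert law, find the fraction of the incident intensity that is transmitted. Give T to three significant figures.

0.0875

τ = β·L = 1.40 × 1.74 = 2.4360.
T = exp(−2.4360) = 0.0875.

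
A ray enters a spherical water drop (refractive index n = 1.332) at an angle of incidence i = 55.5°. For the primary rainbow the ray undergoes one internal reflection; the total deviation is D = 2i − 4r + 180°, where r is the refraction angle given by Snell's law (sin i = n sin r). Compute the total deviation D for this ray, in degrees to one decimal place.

sin r = sin 55.5° / 1.332 = 0.8241/1.332 = 0.6187; r = 38.22°.
D = 2·55.5° − 4·38.22° + 180° = 111.00° − 152.89° + 180° = 138.11°.

138.1°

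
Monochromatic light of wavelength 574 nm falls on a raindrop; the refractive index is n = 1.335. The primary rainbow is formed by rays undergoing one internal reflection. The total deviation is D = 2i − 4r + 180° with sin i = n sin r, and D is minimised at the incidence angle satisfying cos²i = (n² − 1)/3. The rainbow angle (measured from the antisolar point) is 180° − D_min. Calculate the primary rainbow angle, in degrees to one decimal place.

cos²i = (1.78222 − 1)/3 = 0.26074; i = arccos(0.51063) = 59.294°.
sin r = sin 59.294°/1.335 = 0.64405; r = 40.094°.
D_min = 2·59.294° − 4·40.094° + 180° = 138.212°.
Rainbow angle = 180° − D_min = 41.788°.

41.8°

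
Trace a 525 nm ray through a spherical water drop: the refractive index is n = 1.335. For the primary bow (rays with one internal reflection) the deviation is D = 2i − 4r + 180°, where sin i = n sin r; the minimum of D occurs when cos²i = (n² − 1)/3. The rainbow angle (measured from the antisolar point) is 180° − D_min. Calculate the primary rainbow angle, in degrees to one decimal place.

41.8°

cos²i = (1.78222 − 1)/3 = 0.26074; i = arccos(0.51063) = 59.294°.
sin r = sin 59.294°/1.335 = 0.64405; r = 40.094°.
D_min = 2·59.294° − 4·40.094° + 180° = 138.212°.
Rainbow angle = 180° − D_min = 41.788°.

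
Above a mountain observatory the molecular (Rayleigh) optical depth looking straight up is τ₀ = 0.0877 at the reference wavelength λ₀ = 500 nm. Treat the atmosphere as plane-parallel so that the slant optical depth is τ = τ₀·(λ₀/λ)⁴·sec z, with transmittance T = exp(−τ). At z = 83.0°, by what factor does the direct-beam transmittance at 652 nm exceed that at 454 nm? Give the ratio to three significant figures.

Airmass: sec 83.0° = 8.2055.
τ(652 nm) = 0.0877 × (500/652)⁴ × 8.2055 = 0.0877 × 0.3459 × 8.2055 = 0.2489.
τ(454 nm) = 0.0877 × (500/454)⁴ × 8.2055 = 0.0877 × 1.4711 × 8.2055 = 1.0587.
T(652)/T(454) = exp(τ_B − τ_A) = exp(0.8098) = 2.2474.

2.25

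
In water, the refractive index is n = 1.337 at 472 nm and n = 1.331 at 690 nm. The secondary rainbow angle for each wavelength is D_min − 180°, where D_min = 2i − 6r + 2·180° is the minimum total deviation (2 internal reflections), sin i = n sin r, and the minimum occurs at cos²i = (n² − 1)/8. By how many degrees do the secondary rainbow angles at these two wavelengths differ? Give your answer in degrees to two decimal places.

At 472 nm (n = 1.337): cos²i = 0.09845 → i = 71.714°, r = 45.249°, D_min = 231.934°, rainbow angle = 51.934°.
At 690 nm (n = 1.331): cos²i = 0.09645 → i = 71.907°, r = 45.575°, D_min = 230.365°, rainbow angle = 50.365°.
Angular width = |51.934° − 50.365°| = 1.569°.

1.57°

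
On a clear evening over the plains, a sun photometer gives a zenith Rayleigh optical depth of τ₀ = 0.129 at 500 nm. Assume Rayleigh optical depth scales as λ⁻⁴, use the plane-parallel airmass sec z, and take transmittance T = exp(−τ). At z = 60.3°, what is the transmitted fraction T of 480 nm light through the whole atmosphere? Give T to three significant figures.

sec 60.3° = 2.0183.
τ = 0.129 × (500/480)⁴ × 2.0183 = 0.129 × 1.1774 × 2.0183 = 0.3065.
T = exp(−0.3065) = 0.7360.

0.736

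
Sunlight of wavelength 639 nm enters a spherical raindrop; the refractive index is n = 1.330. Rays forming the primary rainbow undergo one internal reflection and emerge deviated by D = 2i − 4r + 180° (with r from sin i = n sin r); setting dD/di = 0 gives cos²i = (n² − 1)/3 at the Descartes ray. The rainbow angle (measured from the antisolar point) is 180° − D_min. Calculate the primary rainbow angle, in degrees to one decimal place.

42.5°

cos²i = (1.76890 − 1)/3 = 0.25630; i = arccos(0.50626) = 59.585°.
sin r = sin 59.585°/1.330 = 0.64841; r = 40.422°.
D_min = 2·59.585° − 4·40.422° + 180° = 137.484°.
Rainbow angle = 180° − D_min = 42.516°.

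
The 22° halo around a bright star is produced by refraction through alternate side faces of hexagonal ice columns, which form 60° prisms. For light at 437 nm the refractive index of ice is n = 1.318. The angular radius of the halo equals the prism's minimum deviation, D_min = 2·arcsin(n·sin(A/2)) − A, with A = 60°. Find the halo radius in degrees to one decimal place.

22.4°

n·sin(A/2) = 1.318 × sin 30° = 1.318 × 0.5000 = 0.6590.
D_min = 2·arcsin(0.6590) − 60° = 2 × 41.224° − 60° = 22.447°.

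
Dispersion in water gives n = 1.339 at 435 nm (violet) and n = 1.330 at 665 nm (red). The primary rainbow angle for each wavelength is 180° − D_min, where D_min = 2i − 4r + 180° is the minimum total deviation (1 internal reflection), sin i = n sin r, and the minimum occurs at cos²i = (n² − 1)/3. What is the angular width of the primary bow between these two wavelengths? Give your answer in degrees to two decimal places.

1.30°

At 435 nm (n = 1.339): cos²i = 0.26431 → i = 59.062°, r = 39.834°, D_min = 138.786°, rainbow angle = 41.214°.
At 665 nm (n = 1.330): cos²i = 0.25630 → i = 59.585°, r = 40.422°, D_min = 137.484°, rainbow angle = 42.516°.
Angular width = |41.214° − 42.516°| = 1.303°.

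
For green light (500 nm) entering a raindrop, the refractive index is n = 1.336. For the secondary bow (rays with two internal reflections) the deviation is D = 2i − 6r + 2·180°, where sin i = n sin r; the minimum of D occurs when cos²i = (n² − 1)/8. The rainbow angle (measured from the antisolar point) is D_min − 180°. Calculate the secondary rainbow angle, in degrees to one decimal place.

cos²i = (1.78490 − 1)/8 = 0.09811; i = arccos(0.31323) = 71.746°.
sin r = sin 71.746°/1.336 = 0.71084; r = 45.303°.
D_min = 2·71.746° − 6·45.303° + 360° = 231.674°.
Rainbow angle = D_min − 180° = 51.674°.

51.7°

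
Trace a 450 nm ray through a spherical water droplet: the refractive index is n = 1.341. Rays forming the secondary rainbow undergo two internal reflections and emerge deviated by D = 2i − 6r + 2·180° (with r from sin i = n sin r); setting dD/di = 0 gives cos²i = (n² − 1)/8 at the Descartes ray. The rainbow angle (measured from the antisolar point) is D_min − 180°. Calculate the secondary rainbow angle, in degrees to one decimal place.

53.0°

cos²i = (1.79828 − 1)/8 = 0.09979; i = arccos(0.31589) = 71.586°.
sin r = sin 71.586°/1.341 = 0.70753; r = 45.034°.
D_min = 2·71.586° − 6·45.034° + 360° = 232.966°.
Rainbow angle = D_min − 180° = 52.966°.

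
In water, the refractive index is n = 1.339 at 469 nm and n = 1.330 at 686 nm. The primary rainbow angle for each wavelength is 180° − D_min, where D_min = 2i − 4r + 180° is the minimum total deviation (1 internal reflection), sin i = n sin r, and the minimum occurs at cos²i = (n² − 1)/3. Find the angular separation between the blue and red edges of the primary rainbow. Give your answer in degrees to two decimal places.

1.30°

At 469 nm (n = 1.339): cos²i = 0.26431 → i = 59.062°, r = 39.834°, D_min = 138.786°, rainbow angle = 41.214°.
At 686 nm (n = 1.330): cos²i = 0.25630 → i = 59.585°, r = 40.422°, D_min = 137.484°, rainbow angle = 42.516°.
Angular width = |41.214° − 42.516°| = 1.303°.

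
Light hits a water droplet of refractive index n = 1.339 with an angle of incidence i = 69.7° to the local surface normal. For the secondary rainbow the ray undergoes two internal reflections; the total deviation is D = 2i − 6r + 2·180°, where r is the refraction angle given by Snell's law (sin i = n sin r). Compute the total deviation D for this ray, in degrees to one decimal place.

232.6°

sin r = sin 69.7° / 1.339 = 0.9379/1.339 = 0.7004; r = 44.46°.
D = 2·69.7° − 6·44.46° + 2·180° = 139.40° − 266.77° + 360° = 232.63°.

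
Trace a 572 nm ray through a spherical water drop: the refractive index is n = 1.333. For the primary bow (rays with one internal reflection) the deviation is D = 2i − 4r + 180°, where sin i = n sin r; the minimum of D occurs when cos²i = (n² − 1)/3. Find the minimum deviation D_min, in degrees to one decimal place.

137.9°

cos²i = (1.77689 − 1)/3 = 0.25896; i = arccos(0.50888) = 59.410°.
sin r = sin 59.410°/1.333 = 0.64579; r = 40.225°.
D_min = 2·59.410° − 4·40.225° + 180° = 137.922°.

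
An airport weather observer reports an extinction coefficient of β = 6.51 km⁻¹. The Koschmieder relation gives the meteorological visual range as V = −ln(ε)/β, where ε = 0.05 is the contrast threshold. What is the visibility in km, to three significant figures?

V = −ln(0.05) / 6.51 = 2.996 / 6.51 = 0.4602 km.

0.460 km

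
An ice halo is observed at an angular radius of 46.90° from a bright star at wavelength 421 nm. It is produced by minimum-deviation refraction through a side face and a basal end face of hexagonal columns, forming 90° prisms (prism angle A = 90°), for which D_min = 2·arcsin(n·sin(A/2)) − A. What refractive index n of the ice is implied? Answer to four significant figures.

Rearranging: n = sin((D_min + A)/2) / sin(A/2).
(D_min + A)/2 = (46.90° + 90°)/2 = 68.450°.
n = sin 68.450° / sin 45° = 0.9301 / 0.7071 = 1.3154.

1.315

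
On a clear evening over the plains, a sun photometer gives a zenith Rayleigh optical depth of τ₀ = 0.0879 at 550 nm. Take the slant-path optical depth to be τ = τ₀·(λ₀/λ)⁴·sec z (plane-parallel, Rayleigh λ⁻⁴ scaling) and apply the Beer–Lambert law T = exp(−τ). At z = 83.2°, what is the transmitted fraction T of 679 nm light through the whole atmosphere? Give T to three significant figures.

0.726

sec 83.2° = 8.4457.
τ = 0.0879 × (550/679)⁴ × 8.4457 = 0.0879 × 0.4305 × 8.4457 = 0.3196.
T = exp(−0.3196) = 0.7264.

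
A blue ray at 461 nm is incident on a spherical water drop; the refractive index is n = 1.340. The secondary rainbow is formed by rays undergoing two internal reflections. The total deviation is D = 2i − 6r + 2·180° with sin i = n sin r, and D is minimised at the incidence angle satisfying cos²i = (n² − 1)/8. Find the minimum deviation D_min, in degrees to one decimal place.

232.7°

cos²i = (1.79560 − 1)/8 = 0.09945; i = arccos(0.31536) = 71.618°.
sin r = sin 71.618°/1.340 = 0.70819; r = 45.088°.
D_min = 2·71.618° − 6·45.088° + 360° = 232.709°.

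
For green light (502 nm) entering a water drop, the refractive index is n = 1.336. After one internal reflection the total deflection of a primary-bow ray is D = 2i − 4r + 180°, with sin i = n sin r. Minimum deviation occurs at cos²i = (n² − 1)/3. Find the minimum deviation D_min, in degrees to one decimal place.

cos²i = (1.78490 − 1)/3 = 0.26163; i = arccos(0.51150) = 59.236°.
sin r = sin 59.236°/1.336 = 0.64318; r = 40.029°.
D_min = 2·59.236° − 4·40.029° + 180° = 138.356°.

138.4°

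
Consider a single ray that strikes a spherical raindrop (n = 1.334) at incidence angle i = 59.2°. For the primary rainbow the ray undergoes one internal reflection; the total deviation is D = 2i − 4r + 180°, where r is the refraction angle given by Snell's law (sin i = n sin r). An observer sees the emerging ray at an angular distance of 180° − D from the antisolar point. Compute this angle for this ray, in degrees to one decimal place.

sin r = sin 59.2° / 1.334 = 0.8590/1.334 = 0.6439; r = 40.08°.
D = 2·59.2° − 4·40.08° + 180° = 118.40° − 160.33° + 180° = 138.07°.
Angle from antisolar point = 180° − D = 41.93°.

41.9°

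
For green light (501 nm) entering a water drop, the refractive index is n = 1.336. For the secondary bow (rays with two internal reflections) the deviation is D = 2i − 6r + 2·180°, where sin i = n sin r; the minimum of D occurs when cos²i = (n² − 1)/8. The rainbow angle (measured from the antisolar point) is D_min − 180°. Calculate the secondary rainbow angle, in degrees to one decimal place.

51.7°

cos²i = (1.78490 − 1)/8 = 0.09811; i = arccos(0.31323) = 71.746°.
sin r = sin 71.746°/1.336 = 0.71084; r = 45.303°.
D_min = 2·71.746° − 6·45.303° + 360° = 231.674°.
Rainbow angle = D_min − 180° = 51.674°.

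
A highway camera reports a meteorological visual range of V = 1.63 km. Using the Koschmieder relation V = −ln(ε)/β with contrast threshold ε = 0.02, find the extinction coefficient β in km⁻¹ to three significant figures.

2.40 km⁻¹

β = −ln(0.02) / V = 3.912 / 1.63 = 2.4000 km⁻¹.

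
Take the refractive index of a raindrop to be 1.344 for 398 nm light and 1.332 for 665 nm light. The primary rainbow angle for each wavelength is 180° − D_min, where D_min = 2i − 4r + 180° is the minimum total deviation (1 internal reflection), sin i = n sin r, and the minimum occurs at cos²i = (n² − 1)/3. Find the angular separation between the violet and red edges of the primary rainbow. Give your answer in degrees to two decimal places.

1.72°

At 398 nm (n = 1.344): cos²i = 0.26878 → i = 58.772°, r = 39.512°, D_min = 139.495°, rainbow angle = 40.505°.
At 665 nm (n = 1.332): cos²i = 0.25807 → i = 59.469°, r = 40.290°, D_min = 137.776°, rainbow angle = 42.224°.
Angular width = |40.505° − 42.224°| = 1.719°.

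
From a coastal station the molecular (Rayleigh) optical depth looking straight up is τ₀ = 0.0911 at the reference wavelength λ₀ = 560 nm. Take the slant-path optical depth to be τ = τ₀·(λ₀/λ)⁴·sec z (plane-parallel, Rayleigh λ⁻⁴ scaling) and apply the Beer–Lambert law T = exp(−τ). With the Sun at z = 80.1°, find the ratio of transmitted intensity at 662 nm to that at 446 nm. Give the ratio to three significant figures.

Airmass: sec 80.1° = 5.8164.
τ(662 nm) = 0.0911 × (560/662)⁴ × 5.8164 = 0.0911 × 0.5121 × 5.8164 = 0.2713.
τ(446 nm) = 0.0911 × (560/446)⁴ × 5.8164 = 0.0911 × 2.4855 × 5.8164 = 1.3170.
T(662)/T(446) = exp(τ_B − τ_A) = exp(1.0457) = 2.8453.

2.85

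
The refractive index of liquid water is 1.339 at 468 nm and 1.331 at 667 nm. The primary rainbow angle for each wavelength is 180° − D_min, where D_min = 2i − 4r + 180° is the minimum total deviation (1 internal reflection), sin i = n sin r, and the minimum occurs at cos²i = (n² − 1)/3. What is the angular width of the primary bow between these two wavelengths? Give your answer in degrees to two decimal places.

At 468 nm (n = 1.339): cos²i = 0.26431 → i = 59.062°, r = 39.834°, D_min = 138.786°, rainbow angle = 41.214°.
At 667 nm (n = 1.331): cos²i = 0.25719 → i = 59.527°, r = 40.356°, D_min = 137.630°, rainbow angle = 42.370°.
Angular width = |41.214° − 42.370°| = 1.156°.

1.16°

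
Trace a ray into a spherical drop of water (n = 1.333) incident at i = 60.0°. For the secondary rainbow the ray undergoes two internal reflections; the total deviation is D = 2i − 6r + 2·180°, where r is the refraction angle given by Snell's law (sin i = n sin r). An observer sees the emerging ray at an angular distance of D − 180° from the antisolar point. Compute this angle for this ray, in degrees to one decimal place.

56.9°

sin r = sin 60.0° / 1.333 = 0.8660/1.333 = 0.6497; r = 40.52°.
D = 2·60.0° − 6·40.52° + 2·180° = 120.00° − 243.11° + 360° = 236.89°.
Angle from antisolar point = D − 180° = 56.89°.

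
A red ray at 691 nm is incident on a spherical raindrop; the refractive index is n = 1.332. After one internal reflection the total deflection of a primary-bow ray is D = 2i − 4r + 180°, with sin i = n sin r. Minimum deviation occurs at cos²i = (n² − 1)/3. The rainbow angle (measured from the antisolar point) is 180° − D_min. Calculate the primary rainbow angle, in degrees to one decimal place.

cos²i = (1.77422 − 1)/3 = 0.25807; i = arccos(0.50801) = 59.469°.
sin r = sin 59.469°/1.332 = 0.64666; r = 40.290°.
D_min = 2·59.469° − 4·40.290° + 180° = 137.776°.
Rainbow angle = 180° − D_min = 42.224°.

42.2°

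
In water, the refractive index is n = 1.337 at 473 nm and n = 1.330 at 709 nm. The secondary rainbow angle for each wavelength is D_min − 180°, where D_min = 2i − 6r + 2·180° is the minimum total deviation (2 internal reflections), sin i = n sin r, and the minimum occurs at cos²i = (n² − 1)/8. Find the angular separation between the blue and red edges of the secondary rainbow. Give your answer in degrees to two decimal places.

1.83°

At 473 nm (n = 1.337): cos²i = 0.09845 → i = 71.714°, r = 45.249°, D_min = 231.934°, rainbow angle = 51.934°.
At 709 nm (n = 1.330): cos²i = 0.09611 → i = 71.940°, r = 45.630°, D_min = 230.101°, rainbow angle = 50.101°.
Angular width = |51.934° − 50.101°| = 1.832°.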